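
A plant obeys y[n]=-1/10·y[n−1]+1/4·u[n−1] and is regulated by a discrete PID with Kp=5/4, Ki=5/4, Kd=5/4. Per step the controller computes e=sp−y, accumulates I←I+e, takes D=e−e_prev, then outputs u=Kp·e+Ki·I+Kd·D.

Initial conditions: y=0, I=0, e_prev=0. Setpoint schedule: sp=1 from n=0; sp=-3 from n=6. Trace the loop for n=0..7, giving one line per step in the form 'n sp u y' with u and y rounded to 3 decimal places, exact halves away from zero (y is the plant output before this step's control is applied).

(exact arithmetic carried between steps; '≈' marks a value shown rounded to 6 d.p. or computed from one; I and e_prev carry over from the previous line; the table rounds u and y to 3 d.p., halves away from zero)
n=0: y=0, sp=1, e=sp−y=1; I=1, D=e−e_prev=1; u=5/4·1+5/4·1+5/4·1=3.75; next y=-1/10·0+1/4·3.75=0.9375
n=1: y=0.9375, sp=1, e=sp−y=0.0625; I=1.0625, D=e−e_prev=-0.9375; u=5/4·0.0625+5/4·1.0625+5/4·(-0.9375)=0.234375; next y=-1/10·0.9375+1/4·0.234375≈-0.035156
n=2: y≈-0.035156, sp=1, e=sp−y≈1.035156; I≈2.097656, D=e−e_prev≈0.972656; u=5/4·1.035156+5/4·2.097656+5/4·0.972656≈5.131836; next y=-1/10·(-0.035156)+1/4·5.131836≈1.286475
n=3: y≈1.286475, sp=1, e=sp−y≈-0.286475; I≈1.811182, D=e−e_prev≈-1.321631; u=5/4·(-0.286475)+5/4·1.811182+5/4·(-1.321631)≈0.253845; next y=-1/10·1.286475+1/4·0.253845≈-0.065186
n=4: y≈-0.065186, sp=1, e=sp−y≈1.065186; I≈2.876368, D=e−e_prev≈1.351661; u=5/4·1.065186+5/4·2.876368+5/4·1.351661≈6.616518; next y=-1/10·(-0.065186)+1/4·6.616518≈1.660648
n=5: y≈1.660648, sp=1, e=sp−y≈-0.660648; I≈2.215720, D=e−e_prev≈-1.725834; u=5/4·(-0.660648)+5/4·2.215720+5/4·(-1.725834)≈-0.213454; next y=-1/10·1.660648+1/4·(-0.213454)≈-0.219428
n=6: y≈-0.219428, sp=-3, e=sp−y≈-2.780572; I≈-0.564852, D=e−e_prev≈-2.119924; u=5/4·(-2.780572)+5/4·(-0.564852)+5/4·(-2.119924)≈-6.831684; next y=-1/10·(-0.219428)+1/4·(-6.831684)≈-1.685978
n=7: y≈-1.685978, sp=-3, e=sp−y≈-1.314022; I≈-1.878874, D=e−e_prev≈1.466550; u=5/4·(-1.314022)+5/4·(-1.878874)+5/4·1.466550≈-2.157932; next y=-1/10·(-1.685978)+1/4·(-2.157932)≈-0.370885

0 1 3.750 0.000
1 1 0.234 0.938
2 1 5.132 -0.035
3 1 0.254 1.286
4 1 6.617 -0.065
5 1 -0.213 1.661
6 -3 -6.832 -0.219
7 -3 -2.158 -1.686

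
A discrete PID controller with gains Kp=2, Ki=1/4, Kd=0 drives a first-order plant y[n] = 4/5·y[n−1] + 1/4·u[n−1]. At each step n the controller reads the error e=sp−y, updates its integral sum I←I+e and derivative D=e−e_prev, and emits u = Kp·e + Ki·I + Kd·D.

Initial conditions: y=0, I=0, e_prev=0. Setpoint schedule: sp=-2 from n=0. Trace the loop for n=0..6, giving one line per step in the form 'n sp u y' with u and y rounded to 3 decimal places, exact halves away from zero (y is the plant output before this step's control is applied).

0 -2 -4.500 0.000
1 -2 -2.469 -1.125
2 -2 -1.805 -1.517
3 -2 -1.593 -1.665
4 -2 -1.530 -1.730
5 -2 -1.515 -1.767
6 -2 -1.516 -1.792

(exact arithmetic carried between steps; '≈' marks a value shown rounded to 6 d.p. or computed from one; I and e_prev carry over from the previous line; the table rounds u and y to 3 d.p., halves away from zero)
n=0: y=0, sp=-2, e=sp−y=-2; I=-2, D=e−e_prev=-2; u=2·(-2)+1/4·(-2)+0·(-2)=-4.5; next y=4/5·0+1/4·(-4.5)=-1.125
n=1: y=-1.125, sp=-2, e=sp−y=-0.875; I=-2.875, D=e−e_prev=1.125; u=2·(-0.875)+1/4·(-2.875)+0·1.125=-2.46875; next y=4/5·(-1.125)+1/4·(-2.46875)≈-1.517188
n=2: y≈-1.517188, sp=-2, e=sp−y≈-0.482813; I≈-3.357813, D=e−e_prev≈0.392188; u=2·(-0.482813)+1/4·(-3.357813)+0·0.392188≈-1.805078; next y=4/5·(-1.517188)+1/4·(-1.805078)≈-1.665020
n=3: y≈-1.665020, sp=-2, e=sp−y≈-0.334980; I≈-3.692793, D=e−e_prev≈0.147832; u=2·(-0.334980)+1/4·(-3.692793)+0·0.147832≈-1.593159; next y=4/5·(-1.665020)+1/4·(-1.593159)≈-1.730305
n=4: y≈-1.730305, sp=-2, e=sp−y≈-0.269695; I≈-3.962488, D=e−e_prev≈0.065286; u=2·(-0.269695)+1/4·(-3.962488)+0·0.065286≈-1.530011; next y=4/5·(-1.730305)+1/4·(-1.530011)≈-1.766747
n=5: y≈-1.766747, sp=-2, e=sp−y≈-0.233253; I≈-4.195740, D=e−e_prev≈0.036442; u=2·(-0.233253)+1/4·(-4.195740)+0·0.036442≈-1.515441; next y=4/5·(-1.766747)+1/4·(-1.515441)≈-1.792258
n=6: y≈-1.792258, sp=-2, e=sp−y≈-0.207742; I≈-4.403483, D=e−e_prev≈0.025511; u=2·(-0.207742)+1/4·(-4.403483)+0·0.025511≈-1.516355; next y=4/5·(-1.792258)+1/4·(-1.516355)≈-1.812895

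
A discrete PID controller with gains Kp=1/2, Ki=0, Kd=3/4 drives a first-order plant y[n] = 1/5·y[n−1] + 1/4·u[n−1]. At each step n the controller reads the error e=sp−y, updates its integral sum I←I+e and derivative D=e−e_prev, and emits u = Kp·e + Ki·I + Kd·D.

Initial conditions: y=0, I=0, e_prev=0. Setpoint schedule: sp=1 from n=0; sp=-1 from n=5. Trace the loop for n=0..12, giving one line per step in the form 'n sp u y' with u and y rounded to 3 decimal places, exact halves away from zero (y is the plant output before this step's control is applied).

0 1 1.250 0.000
1 1 0.109 0.313
2 1 0.622 0.090
3 1 0.351 0.173
4 1 0.477 0.122
5 -1 -2.088 0.144
6 -1 0.224 -0.493
7 -1 -0.817 -0.043
8 -1 -0.266 -0.213
9 -1 -0.523 -0.109
10 -1 -0.391 -0.153
11 -1 -0.454 -0.128
12 -1 -0.422 -0.139

(exact arithmetic carried between steps; '≈' marks a value shown rounded to 6 d.p. or computed from one; I and e_prev carry over from the previous line; the table rounds u and y to 3 d.p., halves away from zero)
n=0: y=0, sp=1, e=sp−y=1; I=1, D=e−e_prev=1; u=1/2·1+0·1+3/4·1=1.25; next y=1/5·0+1/4·1.25=0.3125
n=1: y=0.3125, sp=1, e=sp−y=0.6875; I=1.6875, D=e−e_prev=-0.3125; u=1/2·0.6875+0·1.6875+3/4·(-0.3125)=0.109375; next y=1/5·0.3125+1/4·0.109375≈0.089844
n=2: y≈0.089844, sp=1, e=sp−y≈0.910156; I≈2.597656, D=e−e_prev≈0.222656; u=1/2·0.910156+0·2.597656+3/4·0.222656≈0.622070; next y=1/5·0.089844+1/4·0.622070≈0.173486
n=3: y≈0.173486, sp=1, e=sp−y≈0.826514; I≈3.424170, D=e−e_prev≈-0.083643; u=1/2·0.826514+0·3.424170+3/4·(-0.083643)≈0.350525; next y=1/5·0.173486+1/4·0.350525≈0.122328
n=4: y≈0.122328, sp=1, e=sp−y≈0.877672; I≈4.301841, D=e−e_prev≈0.051158; u=1/2·0.877672+0·4.301841+3/4·0.051158≈0.477204; next y=1/5·0.122328+1/4·0.477204≈0.143767
n=5: y≈0.143767, sp=-1, e=sp−y≈-1.143767; I≈3.158075, D=e−e_prev≈-2.021438; u=1/2·(-1.143767)+0·3.158075+3/4·(-2.021438)≈-2.087962; next y=1/5·0.143767+1/4·(-2.087962)≈-0.493237
n=6: y≈-0.493237, sp=-1, e=sp−y≈-0.506763; I≈2.651312, D=e−e_prev≈0.637004; u=1/2·(-0.506763)+0·2.651312+3/4·0.637004≈0.224372; next y=1/5·(-0.493237)+1/4·0.224372≈-0.042555
n=7: y≈-0.042555, sp=-1, e=sp−y≈-0.957445; I≈1.693866, D=e−e_prev≈-0.450683; u=1/2·(-0.957445)+0·1.693866+3/4·(-0.450683)≈-0.816735; next y=1/5·(-0.042555)+1/4·(-0.816735)≈-0.212695
n=8: y≈-0.212695, sp=-1, e=sp−y≈-0.787305; I≈0.906561, D=e−e_prev≈0.170140; u=1/2·(-0.787305)+0·0.906561+3/4·0.170140≈-0.266048; next y=1/5·(-0.212695)+1/4·(-0.266048)≈-0.109051
n=9: y≈-0.109051, sp=-1, e=sp−y≈-0.890949; I≈0.015612, D=e−e_prev≈-0.103644; u=1/2·(-0.890949)+0·0.015612+3/4·(-0.103644)≈-0.523207; next y=1/5·(-0.109051)+1/4·(-0.523207)≈-0.152612
n=10: y≈-0.152612, sp=-1, e=sp−y≈-0.847388; I≈-0.831776, D=e−e_prev≈0.043561; u=1/2·(-0.847388)+0·(-0.831776)+3/4·0.043561≈-0.391023; next y=1/5·(-0.152612)+1/4·(-0.391023)≈-0.128278
n=11: y≈-0.128278, sp=-1, e=sp−y≈-0.871722; I≈-1.703498, D=e−e_prev≈-0.024334; u=1/2·(-0.871722)+0·(-1.703498)+3/4·(-0.024334)≈-0.454111; next y=1/5·(-0.128278)+1/4·(-0.454111)≈-0.139183
n=12: y≈-0.139183, sp=-1, e=sp−y≈-0.860817; I≈-2.564315, D=e−e_prev≈0.010905; u=1/2·(-0.860817)+0·(-2.564315)+3/4·0.010905≈-0.422229; next y=1/5·(-0.139183)+1/4·(-0.422229)≈-0.133394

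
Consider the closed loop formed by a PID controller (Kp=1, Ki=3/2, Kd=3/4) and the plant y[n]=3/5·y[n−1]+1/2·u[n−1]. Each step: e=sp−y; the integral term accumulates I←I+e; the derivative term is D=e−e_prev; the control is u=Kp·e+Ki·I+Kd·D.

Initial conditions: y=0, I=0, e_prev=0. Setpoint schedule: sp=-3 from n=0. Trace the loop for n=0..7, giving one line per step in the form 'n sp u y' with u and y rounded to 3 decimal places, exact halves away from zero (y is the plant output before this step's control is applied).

0 -3 -9.750 0.000
1 -3 3.844 -4.875
2 -3 -9.584 -1.003
3 -3 4.594 -5.394
4 -3 -9.586 -0.939
5 -3 5.020 -5.356
6 -3 -9.879 -0.704
7 -3 5.304 -5.362

(exact arithmetic carried between steps; '≈' marks a value shown rounded to 6 d.p. or computed from one; I and e_prev carry over from the previous line; the table rounds u and y to 3 d.p., halves away from zero)
n=0: y=0, sp=-3, e=sp−y=-3; I=-3, D=e−e_prev=-3; u=1·(-3)+3/2·(-3)+3/4·(-3)=-9.75; next y=3/5·0+1/2·(-9.75)=-4.875
n=1: y=-4.875, sp=-3, e=sp−y=1.875; I=-1.125, D=e−e_prev=4.875; u=1·1.875+3/2·(-1.125)+3/4·4.875=3.84375; next y=3/5·(-4.875)+1/2·3.84375=-1.003125
n=2: y=-1.003125, sp=-3, e=sp−y=-1.996875; I=-3.121875, D=e−e_prev=-3.871875; u=1·(-1.996875)+3/2·(-3.121875)+3/4·(-3.871875)≈-9.583594; next y=3/5·(-1.003125)+1/2·(-9.583594)≈-5.393672
n=3: y≈-5.393672, sp=-3, e=sp−y≈2.393672; I≈-0.728203, D=e−e_prev≈4.390547; u=1·2.393672+3/2·(-0.728203)+3/4·4.390547≈4.594277; next y=3/5·(-5.393672)+1/2·4.594277≈-0.939064
n=4: y≈-0.939064, sp=-3, e=sp−y≈-2.060936; I≈-2.789139, D=e−e_prev≈-4.454607; u=1·(-2.060936)+3/2·(-2.789139)+3/4·(-4.454607)≈-9.585599; next y=3/5·(-0.939064)+1/2·(-9.585599)≈-5.356238
n=5: y≈-5.356238, sp=-3, e=sp−y≈2.356238; I≈-0.432900, D=e−e_prev≈4.417174; u=1·2.356238+3/2·(-0.432900)+3/4·4.417174≈5.019768; next y=3/5·(-5.356238)+1/2·5.019768≈-0.703859
n=6: y≈-0.703859, sp=-3, e=sp−y≈-2.296141; I≈-2.729041, D=e−e_prev≈-4.652379; u=1·(-2.296141)+3/2·(-2.729041)+3/4·(-4.652379)≈-9.878988; next y=3/5·(-0.703859)+1/2·(-9.878988)≈-5.361809
n=7: y≈-5.361809, sp=-3, e=sp−y≈2.361809; I≈-0.367232, D=e−e_prev≈4.657950; u=1·2.361809+3/2·(-0.367232)+3/4·4.657950≈5.304424; next y=3/5·(-5.361809)+1/2·5.304424≈-0.564874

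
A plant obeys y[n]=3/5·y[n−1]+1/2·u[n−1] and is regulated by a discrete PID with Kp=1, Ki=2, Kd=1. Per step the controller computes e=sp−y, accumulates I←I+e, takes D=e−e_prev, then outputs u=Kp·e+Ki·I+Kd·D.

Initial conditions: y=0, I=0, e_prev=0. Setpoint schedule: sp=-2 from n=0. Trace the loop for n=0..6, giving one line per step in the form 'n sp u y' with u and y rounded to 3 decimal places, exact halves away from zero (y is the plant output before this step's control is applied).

(exact arithmetic carried between steps; '≈' marks a value shown rounded to 6 d.p. or computed from one; I and e_prev carry over from the previous line; the table rounds u and y to 3 d.p., halves away from zero)
n=0: y=0, sp=-2, e=sp−y=-2; I=-2, D=e−e_prev=-2; u=1·(-2)+2·(-2)+1·(-2)=-8; next y=3/5·0+1/2·(-8)=-4
n=1: y=-4, sp=-2, e=sp−y=2; I=0, D=e−e_prev=4; u=1·2+2·0+1·4=6; next y=3/5·(-4)+1/2·6=0.6
n=2: y=0.6, sp=-2, e=sp−y=-2.6; I=-2.6, D=e−e_prev=-4.6; u=1·(-2.6)+2·(-2.6)+1·(-4.6)=-12.4; next y=3/5·0.6+1/2·(-12.4)=-5.84
n=3: y=-5.84, sp=-2, e=sp−y=3.84; I=1.24, D=e−e_prev=6.44; u=1·3.84+2·1.24+1·6.44=12.76; next y=3/5·(-5.84)+1/2·12.76=2.876
n=4: y=2.876, sp=-2, e=sp−y=-4.876; I=-3.636, D=e−e_prev=-8.716; u=1·(-4.876)+2·(-3.636)+1·(-8.716)=-20.864; next y=3/5·2.876+1/2·(-20.864)=-8.7064
n=5: y=-8.7064, sp=-2, e=sp−y=6.7064; I=3.0704, D=e−e_prev=11.5824; u=1·6.7064+2·3.0704+1·11.5824=24.4296; next y=3/5·(-8.7064)+1/2·24.4296=6.99096
n=6: y=6.99096, sp=-2, e=sp−y=-8.99096; I=-5.92056, D=e−e_prev=-15.69736; u=1·(-8.99096)+2·(-5.92056)+1·(-15.69736)=-36.52944; next y=3/5·6.99096+1/2·(-36.52944)=-14.070144

0 -2 -8.000 0.000
1 -2 6.000 -4.000
2 -2 -12.400 0.600
3 -2 12.760 -5.840
4 -2 -20.864 2.876
5 -2 24.430 -8.706
6 -2 -36.529 6.991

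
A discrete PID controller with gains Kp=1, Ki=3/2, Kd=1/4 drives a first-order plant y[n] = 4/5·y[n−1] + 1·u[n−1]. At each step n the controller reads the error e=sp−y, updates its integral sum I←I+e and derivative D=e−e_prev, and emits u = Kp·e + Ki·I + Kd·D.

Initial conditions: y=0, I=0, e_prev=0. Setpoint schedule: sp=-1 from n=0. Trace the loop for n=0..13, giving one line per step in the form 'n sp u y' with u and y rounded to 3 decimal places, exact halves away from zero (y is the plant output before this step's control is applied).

0 -1 -2.750 0.000
1 -1 3.563 -2.750
2 -1 -5.809 1.363
3 -1 8.400 -4.719
4 -1 -13.237 4.625
5 -1 19.608 -9.538
6 -1 -30.294 11.978
7 -1 45.514 -20.711
8 -1 -69.646 28.945
9 -1 105.297 -46.490
10 -1 -160.462 68.105
11 -1 243.258 -105.979
12 -1 -370.043 158.475
13 -1 561.637 -243.263

(exact arithmetic carried between steps; '≈' marks a value shown rounded to 6 d.p. or computed from one; I and e_prev carry over from the previous line; the table rounds u and y to 3 d.p., halves away from zero)
n=0: y=0, sp=-1, e=sp−y=-1; I=-1, D=e−e_prev=-1; u=1·(-1)+3/2·(-1)+1/4·(-1)=-2.75; next y=4/5·0+1·(-2.75)=-2.75
n=1: y=-2.75, sp=-1, e=sp−y=1.75; I=0.75, D=e−e_prev=2.75; u=1·1.75+3/2·0.75+1/4·2.75=3.5625; next y=4/5·(-2.75)+1·3.5625=1.3625
n=2: y=1.3625, sp=-1, e=sp−y=-2.3625; I=-1.6125, D=e−e_prev=-4.1125; u=1·(-2.3625)+3/2·(-1.6125)+1/4·(-4.1125)=-5.809375; next y=4/5·1.3625+1·(-5.809375)=-4.719375
n=3: y=-4.719375, sp=-1, e=sp−y=3.719375; I=2.106875, D=e−e_prev=6.081875; u=1·3.719375+3/2·2.106875+1/4·6.081875≈8.400156; next y=4/5·(-4.719375)+1·8.400156≈4.624656
n=4: y≈4.624656, sp=-1, e=sp−y≈-5.624656; I≈-3.517781, D=e−e_prev≈-9.344031; u=1·(-5.624656)+3/2·(-3.517781)+1/4·(-9.344031)≈-13.237336; next y=4/5·4.624656+1·(-13.237336)≈-9.537611
n=5: y≈-9.537611, sp=-1, e=sp−y≈8.537611; I≈5.019830, D=e−e_prev≈14.162267; u=1·8.537611+3/2·5.019830+1/4·14.162267≈19.607922; next y=4/5·(-9.537611)+1·19.607922≈11.977834
n=6: y≈11.977834, sp=-1, e=sp−y≈-12.977834; I≈-7.958004, D=e−e_prev≈-21.515444; u=1·(-12.977834)+3/2·(-7.958004)+1/4·(-21.515444)≈-30.293700; next y=4/5·11.977834+1·(-30.293700)≈-20.711434
n=7: y≈-20.711434, sp=-1, e=sp−y≈19.711434; I≈11.753430, D=e−e_prev≈32.689267; u=1·19.711434+3/2·11.753430+1/4·32.689267≈45.513895; next y=4/5·(-20.711434)+1·45.513895≈28.944748
n=8: y≈28.944748, sp=-1, e=sp−y≈-29.944748; I≈-18.191318, D=e−e_prev≈-49.656182; u=1·(-29.944748)+3/2·(-18.191318)+1/4·(-49.656182)≈-69.645771; next y=4/5·28.944748+1·(-69.645771)≈-46.489973
n=9: y≈-46.489973, sp=-1, e=sp−y≈45.489973; I≈27.298654, D=e−e_prev≈75.434721; u=1·45.489973+3/2·27.298654+1/4·75.434721≈105.296634; next y=4/5·(-46.489973)+1·105.296634≈68.104656
n=10: y≈68.104656, sp=-1, e=sp−y≈-69.104656; I≈-41.806002, D=e−e_prev≈-114.594628; u=1·(-69.104656)+3/2·(-41.806002)+1/4·(-114.594628)≈-160.462316; next y=4/5·68.104656+1·(-160.462316)≈-105.978591
n=11: y≈-105.978591, sp=-1, e=sp−y≈104.978591; I≈63.172589, D=e−e_prev≈174.083247; u=1·104.978591+3/2·63.172589+1/4·174.083247≈243.258286; next y=4/5·(-105.978591)+1·243.258286≈158.475414
n=12: y≈158.475414, sp=-1, e=sp−y≈-159.475414; I≈-96.302825, D=e−e_prev≈-264.454005; u=1·(-159.475414)+3/2·(-96.302825)+1/4·(-264.454005)≈-370.043152; next y=4/5·158.475414+1·(-370.043152)≈-243.262821
n=13: y≈-243.262821, sp=-1, e=sp−y≈242.262821; I≈145.959996, D=e−e_prev≈401.738234; u=1·242.262821+3/2·145.959996+1/4·401.738234≈561.637374; next y=4/5·(-243.262821)+1·561.637374≈367.027117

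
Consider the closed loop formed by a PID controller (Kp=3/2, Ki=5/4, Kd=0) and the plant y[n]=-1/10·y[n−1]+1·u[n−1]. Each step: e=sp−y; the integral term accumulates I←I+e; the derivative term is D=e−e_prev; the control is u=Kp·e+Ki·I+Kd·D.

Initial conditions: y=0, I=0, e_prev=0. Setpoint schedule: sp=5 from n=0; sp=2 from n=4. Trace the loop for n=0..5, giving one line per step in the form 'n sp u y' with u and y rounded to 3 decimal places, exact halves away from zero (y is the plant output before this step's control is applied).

0 5 13.750 0.000
1 5 -17.813 13.750
2 5 61.828 -19.188
3 5 -136.007 63.747
4 2 349.163 -142.382
5 2 -861.263 363.401

(exact arithmetic carried between steps; '≈' marks a value shown rounded to 6 d.p. or computed from one; I and e_prev carry over from the previous line; the table rounds u and y to 3 d.p., halves away from zero)
n=0: y=0, sp=5, e=sp−y=5; I=5, D=e−e_prev=5; u=3/2·5+5/4·5+0·5=13.75; next y=-1/10·0+1·13.75=13.75
n=1: y=13.75, sp=5, e=sp−y=-8.75; I=-3.75, D=e−e_prev=-13.75; u=3/2·(-8.75)+5/4·(-3.75)+0·(-13.75)=-17.8125; next y=-1/10·13.75+1·(-17.8125)=-19.1875
n=2: y=-19.1875, sp=5, e=sp−y=24.1875; I=20.4375, D=e−e_prev=32.9375; u=3/2·24.1875+5/4·20.4375+0·32.9375=61.828125; next y=-1/10·(-19.1875)+1·61.828125=63.746875
n=3: y=63.746875, sp=5, e=sp−y=-58.746875; I=-38.309375, D=e−e_prev=-82.934375; u=3/2·(-58.746875)+5/4·(-38.309375)+0·(-82.934375)≈-136.007031; next y=-1/10·63.746875+1·(-136.007031)≈-142.381719
n=4: y≈-142.381719, sp=2, e=sp−y≈144.381719; I≈106.072344, D=e−e_prev≈203.128594; u=3/2·144.381719+5/4·106.072344+0·203.128594≈349.163008; next y=-1/10·(-142.381719)+1·349.163008≈363.401180
n=5: y≈363.401180, sp=2, e=sp−y≈-361.401180; I≈-255.328836, D=e−e_prev≈-505.782898; u=3/2·(-361.401180)+5/4·(-255.328836)+0·(-505.782898)≈-861.262814; next y=-1/10·363.401180+1·(-861.262814)≈-897.602932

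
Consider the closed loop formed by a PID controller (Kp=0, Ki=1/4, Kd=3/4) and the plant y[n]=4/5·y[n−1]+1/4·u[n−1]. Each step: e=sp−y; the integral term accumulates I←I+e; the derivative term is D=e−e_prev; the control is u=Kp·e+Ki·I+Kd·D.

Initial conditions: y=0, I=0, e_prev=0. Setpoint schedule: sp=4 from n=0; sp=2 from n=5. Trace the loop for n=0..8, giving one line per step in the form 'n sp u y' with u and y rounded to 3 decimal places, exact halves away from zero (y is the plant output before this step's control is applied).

0 4 4.000 0.000
1 4 1.000 1.000
2 4 2.450 1.050
3 4 2.823 1.453
4 4 3.346 1.868
5 2 1.728 2.331
6 2 3.526 2.296
7 2 3.004 2.719
8 2 2.934 2.926

(exact arithmetic carried between steps; '≈' marks a value shown rounded to 6 d.p. or computed from one; I and e_prev carry over from the previous line; the table rounds u and y to 3 d.p., halves away from zero)
n=0: y=0, sp=4, e=sp−y=4; I=4, D=e−e_prev=4; u=0·4+1/4·4+3/4·4=4; next y=4/5·0+1/4·4=1
n=1: y=1, sp=4, e=sp−y=3; I=7, D=e−e_prev=-1; u=0·3+1/4·7+3/4·(-1)=1; next y=4/5·1+1/4·1=1.05
n=2: y=1.05, sp=4, e=sp−y=2.95; I=9.95, D=e−e_prev=-0.05; u=0·2.95+1/4·9.95+3/4·(-0.05)=2.45; next y=4/5·1.05+1/4·2.45=1.4525
n=3: y=1.4525, sp=4, e=sp−y=2.5475; I=12.4975, D=e−e_prev=-0.4025; u=0·2.5475+1/4·12.4975+3/4·(-0.4025)=2.8225; next y=4/5·1.4525+1/4·2.8225=1.867625
n=4: y=1.867625, sp=4, e=sp−y=2.132375; I=14.629875, D=e−e_prev=-0.415125; u=0·2.132375+1/4·14.629875+3/4·(-0.415125)=3.346125; next y=4/5·1.867625+1/4·3.346125≈2.330631
n=5: y≈2.330631, sp=2, e=sp−y≈-0.330631; I≈14.299244, D=e−e_prev≈-2.463006; u=0·(-0.330631)+1/4·14.299244+3/4·(-2.463006)≈1.727556; next y=4/5·2.330631+1/4·1.727556≈2.296394
n=6: y≈2.296394, sp=2, e=sp−y≈-0.296394; I≈14.002850, D=e−e_prev≈0.034237; u=0·(-0.296394)+1/4·14.002850+3/4·0.034237≈3.526390; next y=4/5·2.296394+1/4·3.526390≈2.718713
n=7: y≈2.718713, sp=2, e=sp−y≈-0.718713; I≈13.284137, D=e−e_prev≈-0.422319; u=0·(-0.718713)+1/4·13.284137+3/4·(-0.422319)≈3.004295; next y=4/5·2.718713+1/4·3.004295≈2.926044
n=8: y≈2.926044, sp=2, e=sp−y≈-0.926044; I≈12.358093, D=e−e_prev≈-0.207331; u=0·(-0.926044)+1/4·12.358093+3/4·(-0.207331)≈2.934025; next y=4/5·2.926044+1/4·2.934025≈3.074341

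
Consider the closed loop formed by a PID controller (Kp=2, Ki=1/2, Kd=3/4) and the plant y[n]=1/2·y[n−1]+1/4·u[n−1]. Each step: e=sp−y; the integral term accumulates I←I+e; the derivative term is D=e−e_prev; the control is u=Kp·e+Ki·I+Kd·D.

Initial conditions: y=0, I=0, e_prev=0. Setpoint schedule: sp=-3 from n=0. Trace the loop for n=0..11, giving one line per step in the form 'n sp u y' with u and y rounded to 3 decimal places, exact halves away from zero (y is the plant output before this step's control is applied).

(exact arithmetic carried between steps; '≈' marks a value shown rounded to 6 d.p. or computed from one; I and e_prev carry over from the previous line; the table rounds u and y to 3 d.p., halves away from zero)
n=0: y=0, sp=-3, e=sp−y=-3; I=-3, D=e−e_prev=-3; u=2·(-3)+1/2·(-3)+3/4·(-3)=-9.75; next y=1/2·0+1/4·(-9.75)=-2.4375
n=1: y=-2.4375, sp=-3, e=sp−y=-0.5625; I=-3.5625, D=e−e_prev=2.4375; u=2·(-0.5625)+1/2·(-3.5625)+3/4·2.4375=-1.078125; next y=1/2·(-2.4375)+1/4·(-1.078125)≈-1.488281
n=2: y≈-1.488281, sp=-3, e=sp−y≈-1.511719; I≈-5.074219, D=e−e_prev≈-0.949219; u=2·(-1.511719)+1/2·(-5.074219)+3/4·(-0.949219)≈-6.272461; next y=1/2·(-1.488281)+1/4·(-6.272461)≈-2.312256
n=3: y≈-2.312256, sp=-3, e=sp−y≈-0.687744; I≈-5.761963, D=e−e_prev≈0.823975; u=2·(-0.687744)+1/2·(-5.761963)+3/4·0.823975≈-3.638489; next y=1/2·(-2.312256)+1/4·(-3.638489)≈-2.065750
n=4: y≈-2.065750, sp=-3, e=sp−y≈-0.934250; I≈-6.696213, D=e−e_prev≈-0.246506; u=2·(-0.934250)+1/2·(-6.696213)+3/4·(-0.246506)≈-5.401485; next y=1/2·(-2.065750)+1/4·(-5.401485)≈-2.383246
n=5: y≈-2.383246, sp=-3, e=sp−y≈-0.616754; I≈-7.312966, D=e−e_prev≈0.317496; u=2·(-0.616754)+1/2·(-7.312966)+3/4·0.317496≈-4.651868; next y=1/2·(-2.383246)+1/4·(-4.651868)≈-2.354590
n=6: y≈-2.354590, sp=-3, e=sp−y≈-0.645410; I≈-7.958376, D=e−e_prev≈-0.028656; u=2·(-0.645410)+1/2·(-7.958376)+3/4·(-0.028656)≈-5.291500; next y=1/2·(-2.354590)+1/4·(-5.291500)≈-2.500170
n=7: y≈-2.500170, sp=-3, e=sp−y≈-0.499830; I≈-8.458206, D=e−e_prev≈0.145580; u=2·(-0.499830)+1/2·(-8.458206)+3/4·0.145580≈-5.119578; next y=1/2·(-2.500170)+1/4·(-5.119578)≈-2.529980
n=8: y≈-2.529980, sp=-3, e=sp−y≈-0.470020; I≈-8.928227, D=e−e_prev≈0.029809; u=2·(-0.470020)+1/2·(-8.928227)+3/4·0.029809≈-5.381797; next y=1/2·(-2.529980)+1/4·(-5.381797)≈-2.610439
n=9: y≈-2.610439, sp=-3, e=sp−y≈-0.389561; I≈-9.317787, D=e−e_prev≈0.080459; u=2·(-0.389561)+1/2·(-9.317787)+3/4·0.080459≈-5.377671; next y=1/2·(-2.610439)+1/4·(-5.377671)≈-2.649637
n=10: y≈-2.649637, sp=-3, e=sp−y≈-0.350363; I≈-9.668150, D=e−e_prev≈0.039198; u=2·(-0.350363)+1/2·(-9.668150)+3/4·0.039198≈-5.505402; next y=1/2·(-2.649637)+1/4·(-5.505402)≈-2.701169
n=11: y≈-2.701169, sp=-3, e=sp−y≈-0.298831; I≈-9.966981, D=e−e_prev≈0.051532; u=2·(-0.298831)+1/2·(-9.966981)+3/4·0.051532≈-5.542503; next y=1/2·(-2.701169)+1/4·(-5.542503)≈-2.736210

0 -3 -9.750 0.000
1 -3 -1.078 -2.438
2 -3 -6.272 -1.488
3 -3 -3.638 -2.312
4 -3 -5.401 -2.066
5 -3 -4.652 -2.383
6 -3 -5.291 -2.355
7 -3 -5.120 -2.500
8 -3 -5.382 -2.530
9 -3 -5.378 -2.610
10 -3 -5.505 -2.650
11 -3 -5.543 -2.701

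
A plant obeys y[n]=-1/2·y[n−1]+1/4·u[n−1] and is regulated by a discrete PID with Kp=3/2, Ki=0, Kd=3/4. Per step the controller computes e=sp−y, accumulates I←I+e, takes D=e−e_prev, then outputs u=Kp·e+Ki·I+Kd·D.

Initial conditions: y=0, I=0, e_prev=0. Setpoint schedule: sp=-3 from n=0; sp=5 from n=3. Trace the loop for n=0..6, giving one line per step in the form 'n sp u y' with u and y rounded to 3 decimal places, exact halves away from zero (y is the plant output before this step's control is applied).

(exact arithmetic carried between steps; '≈' marks a value shown rounded to 6 d.p. or computed from one; I and e_prev carry over from the previous line; the table rounds u and y to 3 d.p., halves away from zero)
n=0: y=0, sp=-3, e=sp−y=-3; I=-3, D=e−e_prev=-3; u=3/2·(-3)+0·(-3)+3/4·(-3)=-6.75; next y=-1/2·0+1/4·(-6.75)=-1.6875
n=1: y=-1.6875, sp=-3, e=sp−y=-1.3125; I=-4.3125, D=e−e_prev=1.6875; u=3/2·(-1.3125)+0·(-4.3125)+3/4·1.6875=-0.703125; next y=-1/2·(-1.6875)+1/4·(-0.703125)≈0.667969
n=2: y≈0.667969, sp=-3, e=sp−y≈-3.667969; I≈-7.980469, D=e−e_prev≈-2.355469; u=3/2·(-3.667969)+0·(-7.980469)+3/4·(-2.355469)≈-7.268555; next y=-1/2·0.667969+1/4·(-7.268555)≈-2.151123
n=3: y≈-2.151123, sp=5, e=sp−y≈7.151123; I≈-0.829346, D=e−e_prev≈10.819092; u=3/2·7.151123+0·(-0.829346)+3/4·10.819092≈18.841003; next y=-1/2·(-2.151123)+1/4·18.841003≈5.785812
n=4: y≈5.785812, sp=5, e=sp−y≈-0.785812; I≈-1.615158, D=e−e_prev≈-7.936935; u=3/2·(-0.785812)+0·(-1.615158)+3/4·(-7.936935)≈-7.131420; next y=-1/2·5.785812+1/4·(-7.131420)≈-4.675761
n=5: y≈-4.675761, sp=5, e=sp−y≈9.675761; I≈8.060603, D=e−e_prev≈10.461574; u=3/2·9.675761+0·8.060603+3/4·10.461574≈22.359822; next y=-1/2·(-4.675761)+1/4·22.359822≈7.927836
n=6: y≈7.927836, sp=5, e=sp−y≈-2.927836; I≈5.132767, D=e−e_prev≈-12.603597; u=3/2·(-2.927836)+0·5.132767+3/4·(-12.603597)≈-13.844452; next y=-1/2·7.927836+1/4·(-13.844452)≈-7.425031

0 -3 -6.750 0.000
1 -3 -0.703 -1.688
2 -3 -7.269 0.668
3 5 18.841 -2.151
4 5 -7.131 5.786
5 5 22.360 -4.676
6 5 -13.844 7.928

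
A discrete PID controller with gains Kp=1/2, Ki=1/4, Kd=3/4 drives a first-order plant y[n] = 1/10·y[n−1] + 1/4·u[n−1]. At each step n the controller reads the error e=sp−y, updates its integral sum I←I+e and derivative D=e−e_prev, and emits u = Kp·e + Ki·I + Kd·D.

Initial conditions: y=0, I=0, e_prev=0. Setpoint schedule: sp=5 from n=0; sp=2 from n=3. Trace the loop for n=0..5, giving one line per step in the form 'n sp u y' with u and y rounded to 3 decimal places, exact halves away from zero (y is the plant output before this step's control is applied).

(exact arithmetic carried between steps; '≈' marks a value shown rounded to 6 d.p. or computed from one; I and e_prev carry over from the previous line; the table rounds u and y to 3 d.p., halves away from zero)
n=0: y=0, sp=5, e=sp−y=5; I=5, D=e−e_prev=5; u=1/2·5+1/4·5+3/4·5=7.5; next y=1/10·0+1/4·7.5=1.875
n=1: y=1.875, sp=5, e=sp−y=3.125; I=8.125, D=e−e_prev=-1.875; u=1/2·3.125+1/4·8.125+3/4·(-1.875)=2.1875; next y=1/10·1.875+1/4·2.1875=0.734375
n=2: y=0.734375, sp=5, e=sp−y=4.265625; I=12.390625, D=e−e_prev=1.140625; u=1/2·4.265625+1/4·12.390625+3/4·1.140625≈6.085938; next y=1/10·0.734375+1/4·6.085938≈1.594922
n=3: y≈1.594922, sp=2, e=sp−y≈0.405078; I≈12.795703, D=e−e_prev≈-3.860547; u=1/2·0.405078+1/4·12.795703+3/4·(-3.860547)≈0.506055; next y=1/10·1.594922+1/4·0.506055≈0.286006
n=4: y≈0.286006, sp=2, e=sp−y≈1.713994; I≈14.509697, D=e−e_prev≈1.308916; u=1/2·1.713994+1/4·14.509697+3/4·1.308916≈5.466108; next y=1/10·0.286006+1/4·5.466108≈1.395128
n=5: y≈1.395128, sp=2, e=sp−y≈0.604872; I≈15.114570, D=e−e_prev≈-1.109122; u=1/2·0.604872+1/4·15.114570+3/4·(-1.109122)≈3.249237; next y=1/10·1.395128+1/4·3.249237≈0.951822

0 5 7.500 0.000
1 5 2.188 1.875
2 5 6.086 0.734
3 2 0.506 1.595
4 2 5.466 0.286
5 2 3.249 1.395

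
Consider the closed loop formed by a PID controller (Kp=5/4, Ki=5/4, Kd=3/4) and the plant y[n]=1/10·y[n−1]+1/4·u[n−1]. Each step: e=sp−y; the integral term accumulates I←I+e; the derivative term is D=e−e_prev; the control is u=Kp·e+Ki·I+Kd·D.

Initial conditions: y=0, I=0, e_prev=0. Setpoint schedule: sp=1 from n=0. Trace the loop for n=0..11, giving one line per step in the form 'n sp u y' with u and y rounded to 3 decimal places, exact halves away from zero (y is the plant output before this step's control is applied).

(exact arithmetic carried between steps; '≈' marks a value shown rounded to 6 d.p. or computed from one; I and e_prev carry over from the previous line; the table rounds u and y to 3 d.p., halves away from zero)
n=0: y=0, sp=1, e=sp−y=1; I=1, D=e−e_prev=1; u=5/4·1+5/4·1+3/4·1=3.25; next y=1/10·0+1/4·3.25=0.8125
n=1: y=0.8125, sp=1, e=sp−y=0.1875; I=1.1875, D=e−e_prev=-0.8125; u=5/4·0.1875+5/4·1.1875+3/4·(-0.8125)=1.109375; next y=1/10·0.8125+1/4·1.109375≈0.358594
n=2: y≈0.358594, sp=1, e=sp−y≈0.641406; I≈1.828906, D=e−e_prev≈0.453906; u=5/4·0.641406+5/4·1.828906+3/4·0.453906≈3.428320; next y=1/10·0.358594+1/4·3.428320≈0.892939
n=3: y≈0.892939, sp=1, e=sp−y≈0.107061; I≈1.935967, D=e−e_prev≈-0.534346; u=5/4·0.107061+5/4·1.935967+3/4·(-0.534346)≈2.153025; next y=1/10·0.892939+1/4·2.153025≈0.627550
n=4: y≈0.627550, sp=1, e=sp−y≈0.372450; I≈2.308417, D=e−e_prev≈0.265389; u=5/4·0.372450+5/4·2.308417+3/4·0.265389≈3.550125; next y=1/10·0.627550+1/4·3.550125≈0.950286
n=5: y≈0.950286, sp=1, e=sp−y≈0.049714; I≈2.358130, D=e−e_prev≈-0.322736; u=5/4·0.049714+5/4·2.358130+3/4·(-0.322736)≈2.767753; next y=1/10·0.950286+1/4·2.767753≈0.786967
n=6: y≈0.786967, sp=1, e=sp−y≈0.213033; I≈2.571163, D=e−e_prev≈0.163319; u=5/4·0.213033+5/4·2.571163+3/4·0.163319≈3.602735; next y=1/10·0.786967+1/4·3.602735≈0.979381
n=7: y≈0.979381, sp=1, e=sp−y≈0.020619; I≈2.591783, D=e−e_prev≈-0.192414; u=5/4·0.020619+5/4·2.591783+3/4·(-0.192414)≈3.121193; next y=1/10·0.979381+1/4·3.121193≈0.878236
n=8: y≈0.878236, sp=1, e=sp−y≈0.121764; I≈2.713547, D=e−e_prev≈0.101144; u=5/4·0.121764+5/4·2.713547+3/4·0.101144≈3.619996; next y=1/10·0.878236+1/4·3.619996≈0.992823
n=9: y≈0.992823, sp=1, e=sp−y≈0.007177; I≈2.720724, D=e−e_prev≈-0.114586; u=5/4·0.007177+5/4·2.720724+3/4·(-0.114586)≈3.323937; next y=1/10·0.992823+1/4·3.323937≈0.930266
n=10: y≈0.930266, sp=1, e=sp−y≈0.069734; I≈2.790458, D=e−e_prev≈0.062556; u=5/4·0.069734+5/4·2.790458+3/4·0.062556≈3.622156; next y=1/10·0.930266+1/4·3.622156≈0.998566
n=11: y≈0.998566, sp=1, e=sp−y≈0.001434; I≈2.791892, D=e−e_prev≈-0.068299; u=5/4·0.001434+5/4·2.791892+3/4·(-0.068299)≈3.440433; next y=1/10·0.998566+1/4·3.440433≈0.959965

0 1 3.250 0.000
1 1 1.109 0.813
2 1 3.428 0.359
3 1 2.153 0.893
4 1 3.550 0.628
5 1 2.768 0.950
6 1 3.603 0.787
7 1 3.121 0.979
8 1 3.620 0.878
9 1 3.324 0.993
10 1 3.622 0.930
11 1 3.440 0.999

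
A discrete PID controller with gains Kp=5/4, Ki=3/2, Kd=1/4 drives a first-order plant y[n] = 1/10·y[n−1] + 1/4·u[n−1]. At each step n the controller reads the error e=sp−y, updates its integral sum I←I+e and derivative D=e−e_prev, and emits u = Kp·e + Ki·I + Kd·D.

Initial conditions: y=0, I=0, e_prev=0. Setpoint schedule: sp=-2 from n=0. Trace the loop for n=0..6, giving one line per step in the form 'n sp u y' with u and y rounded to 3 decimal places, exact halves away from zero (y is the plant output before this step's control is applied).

(exact arithmetic carried between steps; '≈' marks a value shown rounded to 6 d.p. or computed from one; I and e_prev carry over from the previous line; the table rounds u and y to 3 d.p., halves away from zero)
n=0: y=0, sp=-2, e=sp−y=-2; I=-2, D=e−e_prev=-2; u=5/4·(-2)+3/2·(-2)+1/4·(-2)=-6; next y=1/10·0+1/4·(-6)=-1.5
n=1: y=-1.5, sp=-2, e=sp−y=-0.5; I=-2.5, D=e−e_prev=1.5; u=5/4·(-0.5)+3/2·(-2.5)+1/4·1.5=-4; next y=1/10·(-1.5)+1/4·(-4)=-1.15
n=2: y=-1.15, sp=-2, e=sp−y=-0.85; I=-3.35, D=e−e_prev=-0.35; u=5/4·(-0.85)+3/2·(-3.35)+1/4·(-0.35)=-6.175; next y=1/10·(-1.15)+1/4·(-6.175)=-1.65875
n=3: y=-1.65875, sp=-2, e=sp−y=-0.34125; I=-3.69125, D=e−e_prev=0.50875; u=5/4·(-0.34125)+3/2·(-3.69125)+1/4·0.50875=-5.83625; next y=1/10·(-1.65875)+1/4·(-5.83625)≈-1.624938
n=4: y≈-1.624938, sp=-2, e=sp−y≈-0.375063; I≈-4.066313, D=e−e_prev≈-0.033813; u=5/4·(-0.375063)+3/2·(-4.066313)+1/4·(-0.033813)≈-6.57675; next y=1/10·(-1.624938)+1/4·(-6.57675)≈-1.806681
n=5: y≈-1.806681, sp=-2, e=sp−y≈-0.193319; I≈-4.259631, D=e−e_prev≈0.181744; u=5/4·(-0.193319)+3/2·(-4.259631)+1/4·0.181744≈-6.585659; next y=1/10·(-1.806681)+1/4·(-6.585659)≈-1.827083
n=6: y≈-1.827083, sp=-2, e=sp−y≈-0.172917; I≈-4.432548, D=e−e_prev≈0.020402; u=5/4·(-0.172917)+3/2·(-4.432548)+1/4·0.020402≈-6.859868; next y=1/10·(-1.827083)+1/4·(-6.859868)≈-1.897675

0 -2 -6.000 0.000
1 -2 -4.000 -1.500
2 -2 -6.175 -1.150
3 -2 -5.836 -1.659
4 -2 -6.577 -1.625
5 -2 -6.586 -1.807
6 -2 -6.860 -1.827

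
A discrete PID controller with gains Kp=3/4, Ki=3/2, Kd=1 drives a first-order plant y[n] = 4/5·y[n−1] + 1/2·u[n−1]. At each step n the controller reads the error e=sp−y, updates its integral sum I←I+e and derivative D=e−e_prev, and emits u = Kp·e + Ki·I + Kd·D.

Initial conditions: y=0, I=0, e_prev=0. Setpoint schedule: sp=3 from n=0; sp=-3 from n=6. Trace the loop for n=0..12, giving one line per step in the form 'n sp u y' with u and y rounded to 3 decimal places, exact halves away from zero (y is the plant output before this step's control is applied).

0 3 9.750 0.000
1 3 -4.594 4.875
2 3 8.102 1.603
3 3 -5.198 5.334
4 3 6.946 1.668
5 3 -4.925 4.807
6 -3 -12.869 1.383
7 -3 4.943 -5.328
8 -3 -9.772 -1.790
9 -3 6.667 -6.318
10 -3 -7.824 -1.721
11 -3 6.450 -5.289
12 -3 -7.603 -1.006

(exact arithmetic carried between steps; '≈' marks a value shown rounded to 6 d.p. or computed from one; I and e_prev carry over from the previous line; the table rounds u and y to 3 d.p., halves away from zero)
n=0: y=0, sp=3, e=sp−y=3; I=3, D=e−e_prev=3; u=3/4·3+3/2·3+1·3=9.75; next y=4/5·0+1/2·9.75=4.875
n=1: y=4.875, sp=3, e=sp−y=-1.875; I=1.125, D=e−e_prev=-4.875; u=3/4·(-1.875)+3/2·1.125+1·(-4.875)=-4.59375; next y=4/5·4.875+1/2·(-4.59375)=1.603125
n=2: y=1.603125, sp=3, e=sp−y=1.396875; I=2.521875, D=e−e_prev=3.271875; u=3/4·1.396875+3/2·2.521875+1·3.271875≈8.102344; next y=4/5·1.603125+1/2·8.102344≈5.333672
n=3: y≈5.333672, sp=3, e=sp−y≈-2.333672; I≈0.188203, D=e−e_prev≈-3.730547; u=3/4·(-2.333672)+3/2·0.188203+1·(-3.730547)≈-5.198496; next y=4/5·5.333672+1/2·(-5.198496)≈1.667689
n=4: y≈1.667689, sp=3, e=sp−y≈1.332311; I≈1.520514, D=e−e_prev≈3.665982; u=3/4·1.332311+3/2·1.520514+1·3.665982≈6.945986; next y=4/5·1.667689+1/2·6.945986≈4.807144
n=5: y≈4.807144, sp=3, e=sp−y≈-1.807144; I≈-0.286631, D=e−e_prev≈-3.139455; u=3/4·(-1.807144)+3/2·(-0.286631)+1·(-3.139455)≈-4.924760; next y=4/5·4.807144+1/2·(-4.924760)≈1.383336
n=6: y≈1.383336, sp=-3, e=sp−y≈-4.383336; I≈-4.669967, D=e−e_prev≈-2.576191; u=3/4·(-4.383336)+3/2·(-4.669967)+1·(-2.576191)≈-12.868643; next y=4/5·1.383336+1/2·(-12.868643)≈-5.327653
n=7: y≈-5.327653, sp=-3, e=sp−y≈2.327653; I≈-2.342314, D=e−e_prev≈6.710989; u=3/4·2.327653+3/2·(-2.342314)+1·6.710989≈4.943258; next y=4/5·(-5.327653)+1/2·4.943258≈-1.790493
n=8: y≈-1.790493, sp=-3, e=sp−y≈-1.209507; I≈-3.551820, D=e−e_prev≈-3.537159; u=3/4·(-1.209507)+3/2·(-3.551820)+1·(-3.537159)≈-9.772020; next y=4/5·(-1.790493)+1/2·(-9.772020)≈-6.318405
n=9: y≈-6.318405, sp=-3, e=sp−y≈3.318405; I≈-0.233416, D=e−e_prev≈4.527911; u=3/4·3.318405+3/2·(-0.233416)+1·4.527911≈6.666591; next y=4/5·(-6.318405)+1/2·6.666591≈-1.721428
n=10: y≈-1.721428, sp=-3, e=sp−y≈-1.278572; I≈-1.511988, D=e−e_prev≈-4.596977; u=3/4·(-1.278572)+3/2·(-1.511988)+1·(-4.596977)≈-7.823887; next y=4/5·(-1.721428)+1/2·(-7.823887)≈-5.289086
n=11: y≈-5.289086, sp=-3, e=sp−y≈2.289086; I≈0.777098, D=e−e_prev≈3.567658; u=3/4·2.289086+3/2·0.777098+1·3.567658≈6.450120; next y=4/5·(-5.289086)+1/2·6.450120≈-1.006209
n=12: y≈-1.006209, sp=-3, e=sp−y≈-1.993791; I≈-1.216693, D=e−e_prev≈-4.282877; u=3/4·(-1.993791)+3/2·(-1.216693)+1·(-4.282877)≈-7.603260; next y=4/5·(-1.006209)+1/2·(-7.603260)≈-4.606597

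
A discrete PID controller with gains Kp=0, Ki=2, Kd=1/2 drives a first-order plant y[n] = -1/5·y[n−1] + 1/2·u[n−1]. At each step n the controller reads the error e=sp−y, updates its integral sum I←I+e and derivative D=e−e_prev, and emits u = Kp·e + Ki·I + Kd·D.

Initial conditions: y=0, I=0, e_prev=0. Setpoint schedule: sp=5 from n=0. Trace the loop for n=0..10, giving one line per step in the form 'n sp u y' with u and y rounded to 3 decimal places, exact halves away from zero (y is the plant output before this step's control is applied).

0 5 12.500 0.000
1 5 4.375 6.250
2 5 18.281 0.938
3 5 3.711 8.953
4 5 22.033 0.065
5 5 0.112 11.004
6 5 26.445 -2.145
7 5 -5.330 13.651
8 5 32.882 -5.395
9 5 -13.139 17.520
10 5 42.262 -10.073

(exact arithmetic carried between steps; '≈' marks a value shown rounded to 6 d.p. or computed from one; I and e_prev carry over from the previous line; the table rounds u and y to 3 d.p., halves away from zero)
n=0: y=0, sp=5, e=sp−y=5; I=5, D=e−e_prev=5; u=0·5+2·5+1/2·5=12.5; next y=-1/5·0+1/2·12.5=6.25
n=1: y=6.25, sp=5, e=sp−y=-1.25; I=3.75, D=e−e_prev=-6.25; u=0·(-1.25)+2·3.75+1/2·(-6.25)=4.375; next y=-1/5·6.25+1/2·4.375=0.9375
n=2: y=0.9375, sp=5, e=sp−y=4.0625; I=7.8125, D=e−e_prev=5.3125; u=0·4.0625+2·7.8125+1/2·5.3125=18.28125; next y=-1/5·0.9375+1/2·18.28125=8.953125
n=3: y=8.953125, sp=5, e=sp−y=-3.953125; I=3.859375, D=e−e_prev=-8.015625; u=0·(-3.953125)+2·3.859375+1/2·(-8.015625)≈3.710938; next y=-1/5·8.953125+1/2·3.710938≈0.064844
n=4: y≈0.064844, sp=5, e=sp−y≈4.935156; I≈8.794531, D=e−e_prev≈8.888281; u=0·4.935156+2·8.794531+1/2·8.888281≈22.033203; next y=-1/5·0.064844+1/2·22.033203≈11.003633
n=5: y≈11.003633, sp=5, e=sp−y≈-6.003633; I≈2.790898, D=e−e_prev≈-10.938789; u=0·(-6.003633)+2·2.790898+1/2·(-10.938789)≈0.112402; next y=-1/5·11.003633+1/2·0.112402≈-2.144525
n=6: y≈-2.144525, sp=5, e=sp−y≈7.144525; I≈9.935424, D=e−e_prev≈13.148158; u=0·7.144525+2·9.935424+1/2·13.148158≈26.444927; next y=-1/5·(-2.144525)+1/2·26.444927≈13.651368
n=7: y≈13.651368, sp=5, e=sp−y≈-8.651368; I≈1.284055, D=e−e_prev≈-15.795894; u=0·(-8.651368)+2·1.284055+1/2·(-15.795894)≈-5.329836; next y=-1/5·13.651368+1/2·(-5.329836)≈-5.395192
n=8: y≈-5.395192, sp=5, e=sp−y≈10.395192; I≈11.679247, D=e−e_prev≈19.046560; u=0·10.395192+2·11.679247+1/2·19.046560≈32.881774; next y=-1/5·(-5.395192)+1/2·32.881774≈17.519926
n=9: y≈17.519926, sp=5, e=sp−y≈-12.519926; I≈-0.840678, D=e−e_prev≈-22.915117; u=0·(-12.519926)+2·(-0.840678)+1/2·(-22.915117)≈-13.138916; next y=-1/5·17.519926+1/2·(-13.138916)≈-10.073443
n=10: y≈-10.073443, sp=5, e=sp−y≈15.073443; I≈14.232764, D=e−e_prev≈27.593368; u=0·15.073443+2·14.232764+1/2·27.593368≈42.262213; next y=-1/5·(-10.073443)+1/2·42.262213≈23.145795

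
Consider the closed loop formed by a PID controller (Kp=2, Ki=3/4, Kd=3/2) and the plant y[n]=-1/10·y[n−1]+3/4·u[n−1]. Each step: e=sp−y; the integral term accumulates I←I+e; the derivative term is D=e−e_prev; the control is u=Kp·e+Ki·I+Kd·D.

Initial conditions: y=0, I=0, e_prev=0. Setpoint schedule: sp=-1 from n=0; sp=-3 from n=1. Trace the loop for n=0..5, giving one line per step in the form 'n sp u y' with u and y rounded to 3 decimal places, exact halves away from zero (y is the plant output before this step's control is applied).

0 -1 -4.250 0.000
1 -3 1.547 -3.188
2 -3 -19.926 1.479
3 -3 54.142 -15.092
4 -3 -204.781 42.116
5 -3 696.826 -157.797

(exact arithmetic carried between steps; '≈' marks a value shown rounded to 6 d.p. or computed from one; I and e_prev carry over from the previous line; the table rounds u and y to 3 d.p., halves away from zero)
n=0: y=0, sp=-1, e=sp−y=-1; I=-1, D=e−e_prev=-1; u=2·(-1)+3/4·(-1)+3/2·(-1)=-4.25; next y=-1/10·0+3/4·(-4.25)=-3.1875
n=1: y=-3.1875, sp=-3, e=sp−y=0.1875; I=-0.8125, D=e−e_prev=1.1875; u=2·0.1875+3/4·(-0.8125)+3/2·1.1875=1.546875; next y=-1/10·(-3.1875)+3/4·1.546875≈1.478906
n=2: y≈1.478906, sp=-3, e=sp−y≈-4.478906; I≈-5.291406, D=e−e_prev≈-4.666406; u=2·(-4.478906)+3/4·(-5.291406)+3/2·(-4.666406)≈-19.925977; next y=-1/10·1.478906+3/4·(-19.925977)≈-15.092373
n=3: y≈-15.092373, sp=-3, e=sp−y≈12.092373; I≈6.800967, D=e−e_prev≈16.571279; u=2·12.092373+3/4·6.800967+3/2·16.571279≈54.142390; next y=-1/10·(-15.092373)+3/4·54.142390≈42.116030
n=4: y≈42.116030, sp=-3, e=sp−y≈-45.116030; I≈-38.315063, D=e−e_prev≈-57.208403; u=2·(-45.116030)+3/4·(-38.315063)+3/2·(-57.208403)≈-204.780962; next y=-1/10·42.116030+3/4·(-204.780962)≈-157.797324
n=5: y≈-157.797324, sp=-3, e=sp−y≈154.797324; I≈116.482261, D=e−e_prev≈199.913354; u=2·154.797324+3/4·116.482261+3/2·199.913354≈696.826375; next y=-1/10·(-157.797324)+3/4·696.826375≈538.399514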